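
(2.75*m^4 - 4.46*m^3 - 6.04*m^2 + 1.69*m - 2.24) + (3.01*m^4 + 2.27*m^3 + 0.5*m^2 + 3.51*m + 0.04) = 5.76*m^4 - 2.19*m^3 - 5.54*m^2 + 5.2*m - 2.2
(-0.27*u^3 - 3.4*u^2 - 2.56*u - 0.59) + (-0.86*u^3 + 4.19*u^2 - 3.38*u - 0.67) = -1.13*u^3 + 0.79*u^2 - 5.94*u - 1.26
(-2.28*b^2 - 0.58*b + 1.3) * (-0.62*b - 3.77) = 1.4136*b^3 + 8.9552*b^2 + 1.3806*b - 4.901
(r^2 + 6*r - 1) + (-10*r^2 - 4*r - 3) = -9*r^2 + 2*r - 4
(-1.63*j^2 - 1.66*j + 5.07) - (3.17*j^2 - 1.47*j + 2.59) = -4.8*j^2 - 0.19*j + 2.48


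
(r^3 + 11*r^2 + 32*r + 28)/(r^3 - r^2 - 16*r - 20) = (r + 7)/(r - 5)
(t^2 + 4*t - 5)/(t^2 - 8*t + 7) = (t + 5)/(t - 7)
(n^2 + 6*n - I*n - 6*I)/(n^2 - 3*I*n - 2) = (n + 6)/(n - 2*I)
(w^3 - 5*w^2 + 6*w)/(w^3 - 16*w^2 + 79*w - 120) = w*(w - 2)/(w^2 - 13*w + 40)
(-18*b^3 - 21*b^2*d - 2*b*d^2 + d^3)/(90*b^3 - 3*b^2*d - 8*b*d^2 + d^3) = (-b - d)/(5*b - d)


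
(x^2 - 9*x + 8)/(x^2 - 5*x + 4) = (x - 8)/(x - 4)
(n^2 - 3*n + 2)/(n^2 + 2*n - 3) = (n - 2)/(n + 3)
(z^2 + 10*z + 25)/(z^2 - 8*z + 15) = (z^2 + 10*z + 25)/(z^2 - 8*z + 15)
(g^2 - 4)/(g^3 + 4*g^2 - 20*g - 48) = (g - 2)/(g^2 + 2*g - 24)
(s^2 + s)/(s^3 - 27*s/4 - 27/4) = 4*s*(s + 1)/(4*s^3 - 27*s - 27)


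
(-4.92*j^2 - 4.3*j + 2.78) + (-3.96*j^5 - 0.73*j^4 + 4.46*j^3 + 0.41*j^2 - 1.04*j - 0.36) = -3.96*j^5 - 0.73*j^4 + 4.46*j^3 - 4.51*j^2 - 5.34*j + 2.42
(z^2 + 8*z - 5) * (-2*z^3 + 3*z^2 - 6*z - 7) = -2*z^5 - 13*z^4 + 28*z^3 - 70*z^2 - 26*z + 35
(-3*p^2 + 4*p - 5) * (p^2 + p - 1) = -3*p^4 + p^3 + 2*p^2 - 9*p + 5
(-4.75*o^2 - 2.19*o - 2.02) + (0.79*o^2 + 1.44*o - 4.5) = -3.96*o^2 - 0.75*o - 6.52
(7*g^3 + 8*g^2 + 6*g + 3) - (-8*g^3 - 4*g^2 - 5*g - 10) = 15*g^3 + 12*g^2 + 11*g + 13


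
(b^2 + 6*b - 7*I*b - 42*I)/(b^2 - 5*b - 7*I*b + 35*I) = (b + 6)/(b - 5)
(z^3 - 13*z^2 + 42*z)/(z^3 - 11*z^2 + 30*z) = (z - 7)/(z - 5)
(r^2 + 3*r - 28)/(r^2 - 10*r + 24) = (r + 7)/(r - 6)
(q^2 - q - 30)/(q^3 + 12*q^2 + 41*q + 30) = (q - 6)/(q^2 + 7*q + 6)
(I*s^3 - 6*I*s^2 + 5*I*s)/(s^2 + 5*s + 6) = I*s*(s^2 - 6*s + 5)/(s^2 + 5*s + 6)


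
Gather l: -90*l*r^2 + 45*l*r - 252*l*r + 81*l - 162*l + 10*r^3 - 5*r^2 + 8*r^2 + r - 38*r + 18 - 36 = l*(-90*r^2 - 207*r - 81) + 10*r^3 + 3*r^2 - 37*r - 18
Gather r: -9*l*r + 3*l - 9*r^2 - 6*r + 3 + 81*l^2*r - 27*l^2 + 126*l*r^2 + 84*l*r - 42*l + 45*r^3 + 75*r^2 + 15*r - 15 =-27*l^2 - 39*l + 45*r^3 + r^2*(126*l + 66) + r*(81*l^2 + 75*l + 9) - 12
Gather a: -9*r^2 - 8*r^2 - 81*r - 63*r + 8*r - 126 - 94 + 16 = -17*r^2 - 136*r - 204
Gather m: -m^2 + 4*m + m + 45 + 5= -m^2 + 5*m + 50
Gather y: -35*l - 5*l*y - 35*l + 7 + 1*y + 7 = -70*l + y*(1 - 5*l) + 14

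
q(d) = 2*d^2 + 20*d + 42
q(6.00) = 234.00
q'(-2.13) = 11.48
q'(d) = 4*d + 20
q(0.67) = 56.30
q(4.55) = 174.40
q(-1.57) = 15.53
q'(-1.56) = 13.76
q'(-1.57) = 13.72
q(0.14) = 44.84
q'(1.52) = 26.08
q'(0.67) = 22.68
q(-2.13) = 8.47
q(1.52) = 77.02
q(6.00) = 234.00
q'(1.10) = 24.40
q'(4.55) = 38.20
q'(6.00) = 44.00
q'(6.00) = 44.00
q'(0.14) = 20.56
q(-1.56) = 15.67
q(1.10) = 66.42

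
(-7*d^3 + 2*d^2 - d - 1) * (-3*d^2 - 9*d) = 21*d^5 + 57*d^4 - 15*d^3 + 12*d^2 + 9*d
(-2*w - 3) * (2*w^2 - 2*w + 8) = -4*w^3 - 2*w^2 - 10*w - 24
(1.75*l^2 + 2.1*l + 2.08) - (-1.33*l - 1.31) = 1.75*l^2 + 3.43*l + 3.39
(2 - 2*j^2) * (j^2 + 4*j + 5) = -2*j^4 - 8*j^3 - 8*j^2 + 8*j + 10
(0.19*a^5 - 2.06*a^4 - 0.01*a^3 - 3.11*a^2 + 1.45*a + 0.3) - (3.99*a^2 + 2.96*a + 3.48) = 0.19*a^5 - 2.06*a^4 - 0.01*a^3 - 7.1*a^2 - 1.51*a - 3.18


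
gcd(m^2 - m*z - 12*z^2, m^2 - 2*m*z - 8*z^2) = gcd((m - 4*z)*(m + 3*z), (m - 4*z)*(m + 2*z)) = -m + 4*z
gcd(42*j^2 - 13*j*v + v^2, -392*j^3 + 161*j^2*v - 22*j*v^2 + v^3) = -7*j + v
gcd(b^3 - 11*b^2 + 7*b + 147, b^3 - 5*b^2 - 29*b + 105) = b - 7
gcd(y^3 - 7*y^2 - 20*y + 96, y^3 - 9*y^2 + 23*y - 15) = y - 3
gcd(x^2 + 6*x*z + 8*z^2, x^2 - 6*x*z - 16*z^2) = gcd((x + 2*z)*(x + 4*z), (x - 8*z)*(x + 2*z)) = x + 2*z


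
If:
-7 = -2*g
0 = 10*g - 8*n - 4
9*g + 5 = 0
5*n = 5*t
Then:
No Solution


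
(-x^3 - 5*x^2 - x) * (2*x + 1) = -2*x^4 - 11*x^3 - 7*x^2 - x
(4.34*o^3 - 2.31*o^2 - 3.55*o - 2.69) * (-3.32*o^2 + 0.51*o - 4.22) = -14.4088*o^5 + 9.8826*o^4 - 7.7069*o^3 + 16.8685*o^2 + 13.6091*o + 11.3518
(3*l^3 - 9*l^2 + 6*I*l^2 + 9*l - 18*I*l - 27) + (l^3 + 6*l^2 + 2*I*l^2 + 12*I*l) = 4*l^3 - 3*l^2 + 8*I*l^2 + 9*l - 6*I*l - 27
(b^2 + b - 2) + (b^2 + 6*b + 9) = 2*b^2 + 7*b + 7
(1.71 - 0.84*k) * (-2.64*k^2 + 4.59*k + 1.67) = 2.2176*k^3 - 8.37*k^2 + 6.4461*k + 2.8557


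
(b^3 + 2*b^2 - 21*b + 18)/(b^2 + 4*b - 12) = (b^2 - 4*b + 3)/(b - 2)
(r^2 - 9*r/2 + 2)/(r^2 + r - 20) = (r - 1/2)/(r + 5)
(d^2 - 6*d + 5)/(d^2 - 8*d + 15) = (d - 1)/(d - 3)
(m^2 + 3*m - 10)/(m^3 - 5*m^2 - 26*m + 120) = (m - 2)/(m^2 - 10*m + 24)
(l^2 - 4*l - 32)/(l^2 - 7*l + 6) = (l^2 - 4*l - 32)/(l^2 - 7*l + 6)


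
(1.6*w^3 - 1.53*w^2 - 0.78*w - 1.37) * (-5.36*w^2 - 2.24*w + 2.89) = -8.576*w^5 + 4.6168*w^4 + 12.232*w^3 + 4.6687*w^2 + 0.8146*w - 3.9593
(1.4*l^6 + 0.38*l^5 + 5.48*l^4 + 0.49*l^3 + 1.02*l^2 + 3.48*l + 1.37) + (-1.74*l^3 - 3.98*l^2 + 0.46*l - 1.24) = 1.4*l^6 + 0.38*l^5 + 5.48*l^4 - 1.25*l^3 - 2.96*l^2 + 3.94*l + 0.13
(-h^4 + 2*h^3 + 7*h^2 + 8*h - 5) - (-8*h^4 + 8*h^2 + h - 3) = 7*h^4 + 2*h^3 - h^2 + 7*h - 2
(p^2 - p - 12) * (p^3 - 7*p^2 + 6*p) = p^5 - 8*p^4 + p^3 + 78*p^2 - 72*p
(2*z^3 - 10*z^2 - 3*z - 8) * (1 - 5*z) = -10*z^4 + 52*z^3 + 5*z^2 + 37*z - 8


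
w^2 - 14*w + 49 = (w - 7)^2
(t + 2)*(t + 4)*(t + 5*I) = t^3 + 6*t^2 + 5*I*t^2 + 8*t + 30*I*t + 40*I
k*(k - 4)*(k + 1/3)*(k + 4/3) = k^4 - 7*k^3/3 - 56*k^2/9 - 16*k/9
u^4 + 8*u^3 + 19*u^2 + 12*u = u*(u + 1)*(u + 3)*(u + 4)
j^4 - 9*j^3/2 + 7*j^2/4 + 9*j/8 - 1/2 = (j - 4)*(j - 1/2)^2*(j + 1/2)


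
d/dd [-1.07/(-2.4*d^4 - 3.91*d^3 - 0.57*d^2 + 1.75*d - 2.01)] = (-10.272*d^3 - 12.5511*d^2 - 1.2198*d + 1.8725)/(2.4*d^4 + 3.91*d^3 + 0.57*d^2 - 1.75*d + 2.01)^2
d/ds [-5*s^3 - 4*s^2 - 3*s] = -15*s^2 - 8*s - 3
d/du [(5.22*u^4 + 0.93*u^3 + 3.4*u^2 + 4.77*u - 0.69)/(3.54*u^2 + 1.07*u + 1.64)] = (36.9576*u^5 + 20.0484*u^4 + 36.2334*u^3 - 8.6722*u^2 + 16.0372*u + 8.5611)/(12.5316*u^4 + 7.5756*u^3 + 12.7561*u^2 + 3.5096*u + 2.6896)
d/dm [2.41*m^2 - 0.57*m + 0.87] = 4.82*m - 0.57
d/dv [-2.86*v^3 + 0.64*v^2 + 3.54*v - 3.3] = -8.58*v^2 + 1.28*v + 3.54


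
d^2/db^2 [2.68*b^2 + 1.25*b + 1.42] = 5.36000000000000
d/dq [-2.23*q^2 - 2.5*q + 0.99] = -4.46*q - 2.5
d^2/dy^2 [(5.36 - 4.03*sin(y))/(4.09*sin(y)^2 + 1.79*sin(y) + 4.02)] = (67.414243*sin(y)^5 - 388.154497*sin(y)^4 - 650.114498*sin(y)^3 + 844.314838*sin(y)^2 + 736.7052*sin(y) - 83.9099959999999)/(4.09*sin(y)^2 + 1.79*sin(y) + 4.02)^3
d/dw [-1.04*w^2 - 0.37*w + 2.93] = -2.08*w - 0.37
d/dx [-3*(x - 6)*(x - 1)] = 21 - 6*x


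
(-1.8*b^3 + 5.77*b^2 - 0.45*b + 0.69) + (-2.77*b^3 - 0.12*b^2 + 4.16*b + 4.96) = -4.57*b^3 + 5.65*b^2 + 3.71*b + 5.65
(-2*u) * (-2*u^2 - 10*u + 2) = 4*u^3 + 20*u^2 - 4*u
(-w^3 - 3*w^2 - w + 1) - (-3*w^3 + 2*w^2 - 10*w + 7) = 2*w^3 - 5*w^2 + 9*w - 6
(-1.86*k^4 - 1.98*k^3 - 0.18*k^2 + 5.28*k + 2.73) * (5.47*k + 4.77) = -10.1742*k^5 - 19.7028*k^4 - 10.4292*k^3 + 28.023*k^2 + 40.1187*k + 13.0221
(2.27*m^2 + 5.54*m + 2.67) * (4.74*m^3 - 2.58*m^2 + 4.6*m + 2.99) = 10.7598*m^5 + 20.403*m^4 + 8.8046*m^3 + 25.3827*m^2 + 28.8466*m + 7.9833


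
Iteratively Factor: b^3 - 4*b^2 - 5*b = (b)*(b^2 - 4*b - 5) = b*(b + 1)*(b - 5)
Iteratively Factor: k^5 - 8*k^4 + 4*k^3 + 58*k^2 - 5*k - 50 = (k - 5)*(k^4 - 3*k^3 - 11*k^2 + 3*k + 10) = (k - 5)*(k + 1)*(k^3 - 4*k^2 - 7*k + 10) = (k - 5)*(k + 1)*(k + 2)*(k^2 - 6*k + 5) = (k - 5)^2*(k + 1)*(k + 2)*(k - 1)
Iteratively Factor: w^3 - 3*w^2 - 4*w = (w + 1)*(w^2 - 4*w) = w*(w + 1)*(w - 4)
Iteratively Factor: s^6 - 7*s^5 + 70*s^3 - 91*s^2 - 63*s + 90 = (s - 3)*(s^5 - 4*s^4 - 12*s^3 + 34*s^2 + 11*s - 30) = (s - 3)*(s - 2)*(s^4 - 2*s^3 - 16*s^2 + 2*s + 15) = (s - 5)*(s - 3)*(s - 2)*(s^3 + 3*s^2 - s - 3) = (s - 5)*(s - 3)*(s - 2)*(s + 3)*(s^2 - 1) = (s - 5)*(s - 3)*(s - 2)*(s - 1)*(s + 3)*(s + 1)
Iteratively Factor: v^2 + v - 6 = (v - 2)*(v + 3)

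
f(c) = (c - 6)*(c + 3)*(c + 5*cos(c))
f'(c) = (1 - 5*sin(c))*(c - 6)*(c + 3) + (c - 6)*(c + 5*cos(c)) + (c + 3)*(c + 5*cos(c)) = -(c - 6)*(c + 3)*(5*sin(c) - 1) + (c - 6)*(c + 5*cos(c)) + (c + 3)*(c + 5*cos(c))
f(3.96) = -7.71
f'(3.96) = -63.35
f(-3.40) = -30.96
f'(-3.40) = 79.65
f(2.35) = 22.72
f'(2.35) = 47.96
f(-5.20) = -70.41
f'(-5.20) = -45.91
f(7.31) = 133.68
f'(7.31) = 70.73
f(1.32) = -51.77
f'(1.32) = 76.79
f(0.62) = -91.33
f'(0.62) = 28.85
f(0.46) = -94.70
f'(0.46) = 13.10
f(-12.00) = -1260.48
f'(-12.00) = -62.54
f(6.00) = 0.00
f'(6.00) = 97.21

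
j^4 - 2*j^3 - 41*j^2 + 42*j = j*(j - 7)*(j - 1)*(j + 6)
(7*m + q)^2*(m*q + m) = 49*m^3*q + 49*m^3 + 14*m^2*q^2 + 14*m^2*q + m*q^3 + m*q^2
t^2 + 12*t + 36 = (t + 6)^2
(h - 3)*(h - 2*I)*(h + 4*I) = h^3 - 3*h^2 + 2*I*h^2 + 8*h - 6*I*h - 24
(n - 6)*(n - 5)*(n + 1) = n^3 - 10*n^2 + 19*n + 30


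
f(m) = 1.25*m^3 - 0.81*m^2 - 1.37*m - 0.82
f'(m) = 3.75*m^2 - 1.62*m - 1.37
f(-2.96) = -36.28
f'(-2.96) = 36.28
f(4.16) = 69.45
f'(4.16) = 56.79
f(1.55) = -0.23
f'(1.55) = 5.13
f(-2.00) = -11.32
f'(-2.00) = 16.87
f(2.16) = 5.04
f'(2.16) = 12.63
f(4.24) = 74.09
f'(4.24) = 59.18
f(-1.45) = -4.35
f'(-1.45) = 8.86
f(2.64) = 12.92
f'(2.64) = 20.49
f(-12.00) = -2261.02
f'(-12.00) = 558.07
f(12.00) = 2026.10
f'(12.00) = 519.19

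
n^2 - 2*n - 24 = (n - 6)*(n + 4)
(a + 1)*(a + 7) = a^2 + 8*a + 7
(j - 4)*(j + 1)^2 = j^3 - 2*j^2 - 7*j - 4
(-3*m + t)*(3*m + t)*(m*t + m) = -9*m^3*t - 9*m^3 + m*t^3 + m*t^2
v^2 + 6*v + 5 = (v + 1)*(v + 5)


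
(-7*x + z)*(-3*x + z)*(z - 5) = 21*x^2*z - 105*x^2 - 10*x*z^2 + 50*x*z + z^3 - 5*z^2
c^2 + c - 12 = (c - 3)*(c + 4)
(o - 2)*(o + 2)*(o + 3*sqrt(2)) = o^3 + 3*sqrt(2)*o^2 - 4*o - 12*sqrt(2)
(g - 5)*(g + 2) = g^2 - 3*g - 10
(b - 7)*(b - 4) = b^2 - 11*b + 28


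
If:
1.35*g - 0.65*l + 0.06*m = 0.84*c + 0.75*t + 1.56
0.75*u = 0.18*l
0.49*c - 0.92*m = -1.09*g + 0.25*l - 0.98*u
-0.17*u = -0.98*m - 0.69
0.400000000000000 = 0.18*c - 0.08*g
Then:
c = 0.0751940538322381*u + 1.63202885232258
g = 0.169186621122536*u - 1.3279350822742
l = 4.16666666666667*u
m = 0.173469387755102*u - 0.704081632653061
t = -3.37691498236225*u - 6.35448199330709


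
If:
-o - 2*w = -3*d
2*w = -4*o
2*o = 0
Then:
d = 0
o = 0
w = 0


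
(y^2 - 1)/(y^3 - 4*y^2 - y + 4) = 1/(y - 4)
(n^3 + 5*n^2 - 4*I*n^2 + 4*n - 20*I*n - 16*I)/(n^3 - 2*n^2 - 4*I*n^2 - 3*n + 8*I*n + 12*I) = (n + 4)/(n - 3)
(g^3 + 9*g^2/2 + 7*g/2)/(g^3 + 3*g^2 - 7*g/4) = 2*(g + 1)/(2*g - 1)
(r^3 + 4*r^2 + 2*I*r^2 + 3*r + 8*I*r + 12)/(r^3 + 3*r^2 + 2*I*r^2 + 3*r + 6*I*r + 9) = (r + 4)/(r + 3)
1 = 1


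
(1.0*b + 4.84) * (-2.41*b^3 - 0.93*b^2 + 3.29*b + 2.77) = -2.41*b^4 - 12.5944*b^3 - 1.2112*b^2 + 18.6936*b + 13.4068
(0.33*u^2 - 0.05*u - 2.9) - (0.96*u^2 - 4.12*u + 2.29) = -0.63*u^2 + 4.07*u - 5.19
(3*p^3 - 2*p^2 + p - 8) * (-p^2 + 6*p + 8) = -3*p^5 + 20*p^4 + 11*p^3 - 2*p^2 - 40*p - 64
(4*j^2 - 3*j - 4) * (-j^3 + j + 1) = -4*j^5 + 3*j^4 + 8*j^3 + j^2 - 7*j - 4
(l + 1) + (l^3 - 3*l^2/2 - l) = l^3 - 3*l^2/2 + 1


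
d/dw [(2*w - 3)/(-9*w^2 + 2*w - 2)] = 2*(9*w^2 - 27*w + 1)/(81*w^4 - 36*w^3 + 40*w^2 - 8*w + 4)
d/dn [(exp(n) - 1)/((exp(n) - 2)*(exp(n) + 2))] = (-exp(2*n) + 2*exp(n) - 4)*exp(n)/(exp(4*n) - 8*exp(2*n) + 16)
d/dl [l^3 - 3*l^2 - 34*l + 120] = 3*l^2 - 6*l - 34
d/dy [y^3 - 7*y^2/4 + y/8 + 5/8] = 3*y^2 - 7*y/2 + 1/8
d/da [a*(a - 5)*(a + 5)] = 3*a^2 - 25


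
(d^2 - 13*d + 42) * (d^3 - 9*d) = d^5 - 13*d^4 + 33*d^3 + 117*d^2 - 378*d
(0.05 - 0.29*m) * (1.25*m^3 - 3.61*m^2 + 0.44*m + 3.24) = -0.3625*m^4 + 1.1094*m^3 - 0.3081*m^2 - 0.9176*m + 0.162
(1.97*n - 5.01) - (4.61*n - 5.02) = 0.00999999999999979 - 2.64*n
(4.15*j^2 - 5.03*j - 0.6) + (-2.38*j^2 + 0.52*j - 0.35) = 1.77*j^2 - 4.51*j - 0.95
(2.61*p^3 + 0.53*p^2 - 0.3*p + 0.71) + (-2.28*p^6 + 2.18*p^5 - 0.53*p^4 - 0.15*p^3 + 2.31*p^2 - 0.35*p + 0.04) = -2.28*p^6 + 2.18*p^5 - 0.53*p^4 + 2.46*p^3 + 2.84*p^2 - 0.65*p + 0.75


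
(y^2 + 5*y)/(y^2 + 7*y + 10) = y/(y + 2)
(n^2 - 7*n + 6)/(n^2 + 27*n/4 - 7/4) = 4*(n^2 - 7*n + 6)/(4*n^2 + 27*n - 7)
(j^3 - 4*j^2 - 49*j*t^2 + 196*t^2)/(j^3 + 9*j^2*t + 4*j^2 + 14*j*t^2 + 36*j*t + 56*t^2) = (j^2 - 7*j*t - 4*j + 28*t)/(j^2 + 2*j*t + 4*j + 8*t)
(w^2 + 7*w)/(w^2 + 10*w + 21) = w/(w + 3)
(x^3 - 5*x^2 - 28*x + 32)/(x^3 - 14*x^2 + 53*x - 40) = (x + 4)/(x - 5)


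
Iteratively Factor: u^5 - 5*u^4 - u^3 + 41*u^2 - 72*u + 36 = (u - 1)*(u^4 - 4*u^3 - 5*u^2 + 36*u - 36) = (u - 1)*(u + 3)*(u^3 - 7*u^2 + 16*u - 12) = (u - 3)*(u - 1)*(u + 3)*(u^2 - 4*u + 4) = (u - 3)*(u - 2)*(u - 1)*(u + 3)*(u - 2)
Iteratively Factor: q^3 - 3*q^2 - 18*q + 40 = (q - 2)*(q^2 - q - 20) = (q - 2)*(q + 4)*(q - 5)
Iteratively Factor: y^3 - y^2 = (y)*(y^2 - y) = y^2*(y - 1)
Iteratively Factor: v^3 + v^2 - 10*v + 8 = (v - 1)*(v^2 + 2*v - 8) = (v - 1)*(v + 4)*(v - 2)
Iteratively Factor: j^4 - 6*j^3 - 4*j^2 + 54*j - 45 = (j - 5)*(j^3 - j^2 - 9*j + 9) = (j - 5)*(j - 1)*(j^2 - 9) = (j - 5)*(j - 1)*(j + 3)*(j - 3)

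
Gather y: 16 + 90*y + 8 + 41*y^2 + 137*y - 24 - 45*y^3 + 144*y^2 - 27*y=-45*y^3 + 185*y^2 + 200*y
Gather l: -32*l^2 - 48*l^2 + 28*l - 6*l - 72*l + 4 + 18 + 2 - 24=-80*l^2 - 50*l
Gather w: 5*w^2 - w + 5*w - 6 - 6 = 5*w^2 + 4*w - 12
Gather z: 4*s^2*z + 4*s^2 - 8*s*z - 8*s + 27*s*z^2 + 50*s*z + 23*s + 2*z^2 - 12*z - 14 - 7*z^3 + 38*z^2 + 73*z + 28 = 4*s^2 + 15*s - 7*z^3 + z^2*(27*s + 40) + z*(4*s^2 + 42*s + 61) + 14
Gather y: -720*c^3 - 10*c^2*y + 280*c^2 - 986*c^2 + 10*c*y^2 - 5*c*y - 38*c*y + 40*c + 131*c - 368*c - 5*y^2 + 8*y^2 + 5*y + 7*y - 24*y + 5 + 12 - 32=-720*c^3 - 706*c^2 - 197*c + y^2*(10*c + 3) + y*(-10*c^2 - 43*c - 12) - 15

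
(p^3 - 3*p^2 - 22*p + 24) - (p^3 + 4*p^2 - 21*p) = -7*p^2 - p + 24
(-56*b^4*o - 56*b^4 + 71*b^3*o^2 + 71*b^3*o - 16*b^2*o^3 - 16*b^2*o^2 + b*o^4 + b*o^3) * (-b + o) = 56*b^5*o + 56*b^5 - 127*b^4*o^2 - 127*b^4*o + 87*b^3*o^3 + 87*b^3*o^2 - 17*b^2*o^4 - 17*b^2*o^3 + b*o^5 + b*o^4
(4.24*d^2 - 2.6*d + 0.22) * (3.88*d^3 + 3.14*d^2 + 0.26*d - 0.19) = 16.4512*d^5 + 3.2256*d^4 - 6.208*d^3 - 0.7908*d^2 + 0.5512*d - 0.0418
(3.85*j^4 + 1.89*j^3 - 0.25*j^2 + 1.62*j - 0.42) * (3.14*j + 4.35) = 12.089*j^5 + 22.6821*j^4 + 7.4365*j^3 + 3.9993*j^2 + 5.7282*j - 1.827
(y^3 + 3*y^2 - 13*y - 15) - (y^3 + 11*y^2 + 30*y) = -8*y^2 - 43*y - 15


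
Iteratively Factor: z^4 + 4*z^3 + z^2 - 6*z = (z)*(z^3 + 4*z^2 + z - 6) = z*(z + 3)*(z^2 + z - 2) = z*(z - 1)*(z + 3)*(z + 2)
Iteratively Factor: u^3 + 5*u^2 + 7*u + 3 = (u + 1)*(u^2 + 4*u + 3) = (u + 1)^2*(u + 3)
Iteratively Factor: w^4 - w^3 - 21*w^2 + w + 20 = (w - 5)*(w^3 + 4*w^2 - w - 4) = (w - 5)*(w + 4)*(w^2 - 1) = (w - 5)*(w - 1)*(w + 4)*(w + 1)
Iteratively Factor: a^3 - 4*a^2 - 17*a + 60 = (a - 5)*(a^2 + a - 12) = (a - 5)*(a + 4)*(a - 3)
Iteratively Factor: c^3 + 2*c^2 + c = (c + 1)*(c^2 + c) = (c + 1)^2*(c)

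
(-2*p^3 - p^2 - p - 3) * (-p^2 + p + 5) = 2*p^5 - p^4 - 10*p^3 - 3*p^2 - 8*p - 15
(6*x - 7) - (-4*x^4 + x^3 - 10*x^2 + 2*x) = 4*x^4 - x^3 + 10*x^2 + 4*x - 7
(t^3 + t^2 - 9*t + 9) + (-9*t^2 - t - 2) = t^3 - 8*t^2 - 10*t + 7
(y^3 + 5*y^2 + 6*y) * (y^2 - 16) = y^5 + 5*y^4 - 10*y^3 - 80*y^2 - 96*y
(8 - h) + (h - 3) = 5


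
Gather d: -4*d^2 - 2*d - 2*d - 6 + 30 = -4*d^2 - 4*d + 24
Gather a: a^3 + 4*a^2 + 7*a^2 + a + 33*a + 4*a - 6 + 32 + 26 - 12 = a^3 + 11*a^2 + 38*a + 40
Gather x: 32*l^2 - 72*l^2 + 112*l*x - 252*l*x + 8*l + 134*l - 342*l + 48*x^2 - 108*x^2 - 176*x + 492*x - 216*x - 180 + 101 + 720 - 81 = -40*l^2 - 200*l - 60*x^2 + x*(100 - 140*l) + 560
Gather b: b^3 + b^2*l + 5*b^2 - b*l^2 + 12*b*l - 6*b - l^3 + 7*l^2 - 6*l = b^3 + b^2*(l + 5) + b*(-l^2 + 12*l - 6) - l^3 + 7*l^2 - 6*l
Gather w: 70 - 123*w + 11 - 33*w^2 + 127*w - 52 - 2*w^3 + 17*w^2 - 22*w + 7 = -2*w^3 - 16*w^2 - 18*w + 36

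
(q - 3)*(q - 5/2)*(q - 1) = q^3 - 13*q^2/2 + 13*q - 15/2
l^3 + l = l*(l - I)*(l + I)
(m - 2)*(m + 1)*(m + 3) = m^3 + 2*m^2 - 5*m - 6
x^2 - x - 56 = (x - 8)*(x + 7)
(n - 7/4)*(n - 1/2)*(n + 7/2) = n^3 + 5*n^2/4 - 7*n + 49/16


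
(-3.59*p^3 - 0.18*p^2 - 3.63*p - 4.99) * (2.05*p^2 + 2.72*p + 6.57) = -7.3595*p^5 - 10.1338*p^4 - 31.5174*p^3 - 21.2857*p^2 - 37.4219*p - 32.7843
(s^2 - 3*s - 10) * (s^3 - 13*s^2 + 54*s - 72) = s^5 - 16*s^4 + 83*s^3 - 104*s^2 - 324*s + 720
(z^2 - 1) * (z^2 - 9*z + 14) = z^4 - 9*z^3 + 13*z^2 + 9*z - 14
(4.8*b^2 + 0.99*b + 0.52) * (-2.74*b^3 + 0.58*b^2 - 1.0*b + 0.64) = -13.152*b^5 + 0.0713999999999997*b^4 - 5.6506*b^3 + 2.3836*b^2 + 0.1136*b + 0.3328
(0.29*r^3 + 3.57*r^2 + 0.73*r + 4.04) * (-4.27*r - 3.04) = -1.2383*r^4 - 16.1255*r^3 - 13.9699*r^2 - 19.47*r - 12.2816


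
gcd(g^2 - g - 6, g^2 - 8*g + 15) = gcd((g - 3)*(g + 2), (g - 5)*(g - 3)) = g - 3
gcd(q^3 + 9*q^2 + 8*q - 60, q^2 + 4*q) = 1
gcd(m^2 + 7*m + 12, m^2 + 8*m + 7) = 1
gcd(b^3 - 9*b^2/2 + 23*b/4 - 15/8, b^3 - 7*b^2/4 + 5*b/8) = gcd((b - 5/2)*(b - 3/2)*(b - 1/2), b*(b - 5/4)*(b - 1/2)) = b - 1/2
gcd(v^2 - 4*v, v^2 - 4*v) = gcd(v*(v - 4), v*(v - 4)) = v^2 - 4*v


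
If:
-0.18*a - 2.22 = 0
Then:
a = -12.33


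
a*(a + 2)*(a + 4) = a^3 + 6*a^2 + 8*a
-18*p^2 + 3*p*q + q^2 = (-3*p + q)*(6*p + q)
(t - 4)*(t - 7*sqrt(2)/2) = t^2 - 7*sqrt(2)*t/2 - 4*t + 14*sqrt(2)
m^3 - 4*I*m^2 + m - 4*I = (m - 4*I)*(m - I)*(m + I)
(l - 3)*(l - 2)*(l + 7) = l^3 + 2*l^2 - 29*l + 42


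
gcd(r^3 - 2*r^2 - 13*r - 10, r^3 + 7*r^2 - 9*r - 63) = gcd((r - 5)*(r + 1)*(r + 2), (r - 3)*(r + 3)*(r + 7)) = 1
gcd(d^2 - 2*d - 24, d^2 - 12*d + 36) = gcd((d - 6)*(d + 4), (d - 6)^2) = d - 6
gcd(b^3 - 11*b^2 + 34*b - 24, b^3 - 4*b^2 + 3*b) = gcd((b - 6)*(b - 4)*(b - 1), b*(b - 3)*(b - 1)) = b - 1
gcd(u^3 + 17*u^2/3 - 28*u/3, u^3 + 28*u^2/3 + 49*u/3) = u^2 + 7*u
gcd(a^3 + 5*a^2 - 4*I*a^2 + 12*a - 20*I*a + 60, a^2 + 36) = a - 6*I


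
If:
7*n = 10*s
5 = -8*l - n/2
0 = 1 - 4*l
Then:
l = 1/4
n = -14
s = -49/5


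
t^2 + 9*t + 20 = (t + 4)*(t + 5)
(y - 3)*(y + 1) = y^2 - 2*y - 3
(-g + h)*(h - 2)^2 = -g*h^2 + 4*g*h - 4*g + h^3 - 4*h^2 + 4*h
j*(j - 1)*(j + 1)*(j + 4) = j^4 + 4*j^3 - j^2 - 4*j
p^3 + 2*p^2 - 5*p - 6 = (p - 2)*(p + 1)*(p + 3)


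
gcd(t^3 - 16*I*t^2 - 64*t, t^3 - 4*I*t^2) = t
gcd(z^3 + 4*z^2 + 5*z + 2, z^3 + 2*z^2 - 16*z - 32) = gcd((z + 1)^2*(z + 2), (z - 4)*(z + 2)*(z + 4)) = z + 2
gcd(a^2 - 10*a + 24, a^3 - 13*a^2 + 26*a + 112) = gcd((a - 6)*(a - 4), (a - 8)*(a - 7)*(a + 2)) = 1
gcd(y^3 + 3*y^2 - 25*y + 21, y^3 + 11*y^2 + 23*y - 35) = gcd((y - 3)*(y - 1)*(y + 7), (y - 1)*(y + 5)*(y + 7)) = y^2 + 6*y - 7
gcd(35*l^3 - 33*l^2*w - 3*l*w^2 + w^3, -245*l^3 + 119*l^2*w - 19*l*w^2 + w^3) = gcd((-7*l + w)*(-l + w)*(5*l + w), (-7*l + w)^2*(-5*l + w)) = -7*l + w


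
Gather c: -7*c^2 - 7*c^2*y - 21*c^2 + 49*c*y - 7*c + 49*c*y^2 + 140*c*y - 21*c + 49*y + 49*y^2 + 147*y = c^2*(-7*y - 28) + c*(49*y^2 + 189*y - 28) + 49*y^2 + 196*y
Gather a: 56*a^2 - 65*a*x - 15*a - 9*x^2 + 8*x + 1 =56*a^2 + a*(-65*x - 15) - 9*x^2 + 8*x + 1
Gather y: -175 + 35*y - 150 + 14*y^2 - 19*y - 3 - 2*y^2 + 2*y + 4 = 12*y^2 + 18*y - 324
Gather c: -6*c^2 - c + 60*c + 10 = -6*c^2 + 59*c + 10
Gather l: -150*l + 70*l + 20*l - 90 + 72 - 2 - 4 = -60*l - 24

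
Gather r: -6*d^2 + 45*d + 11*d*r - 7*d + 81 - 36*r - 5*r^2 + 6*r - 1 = -6*d^2 + 38*d - 5*r^2 + r*(11*d - 30) + 80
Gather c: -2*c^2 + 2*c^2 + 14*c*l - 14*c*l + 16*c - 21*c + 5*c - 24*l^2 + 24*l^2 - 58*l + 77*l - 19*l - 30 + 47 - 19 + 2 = 0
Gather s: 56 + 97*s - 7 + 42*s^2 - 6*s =42*s^2 + 91*s + 49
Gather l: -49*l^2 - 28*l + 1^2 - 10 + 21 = -49*l^2 - 28*l + 12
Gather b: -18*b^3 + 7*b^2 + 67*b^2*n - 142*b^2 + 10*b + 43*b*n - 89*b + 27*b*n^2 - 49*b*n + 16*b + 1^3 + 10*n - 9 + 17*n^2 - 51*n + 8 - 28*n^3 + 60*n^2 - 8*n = -18*b^3 + b^2*(67*n - 135) + b*(27*n^2 - 6*n - 63) - 28*n^3 + 77*n^2 - 49*n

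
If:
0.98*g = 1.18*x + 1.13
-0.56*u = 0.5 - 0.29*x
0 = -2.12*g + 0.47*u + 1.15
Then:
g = 0.26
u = -1.28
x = -0.74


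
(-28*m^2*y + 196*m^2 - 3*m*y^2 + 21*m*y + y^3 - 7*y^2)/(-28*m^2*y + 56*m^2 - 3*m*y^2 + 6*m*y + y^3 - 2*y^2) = (y - 7)/(y - 2)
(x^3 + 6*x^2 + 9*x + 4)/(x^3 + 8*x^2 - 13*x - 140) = (x^3 + 6*x^2 + 9*x + 4)/(x^3 + 8*x^2 - 13*x - 140)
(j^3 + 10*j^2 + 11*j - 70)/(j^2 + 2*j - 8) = (j^2 + 12*j + 35)/(j + 4)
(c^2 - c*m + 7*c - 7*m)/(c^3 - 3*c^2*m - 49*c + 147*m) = (c - m)/(c^2 - 3*c*m - 7*c + 21*m)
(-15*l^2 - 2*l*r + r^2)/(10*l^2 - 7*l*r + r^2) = (3*l + r)/(-2*l + r)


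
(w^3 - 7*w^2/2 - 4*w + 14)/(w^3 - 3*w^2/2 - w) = (2*w^2 - 3*w - 14)/(w*(2*w + 1))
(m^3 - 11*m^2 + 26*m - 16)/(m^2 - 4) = (m^2 - 9*m + 8)/(m + 2)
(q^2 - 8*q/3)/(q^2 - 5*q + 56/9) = 3*q/(3*q - 7)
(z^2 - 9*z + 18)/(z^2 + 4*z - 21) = (z - 6)/(z + 7)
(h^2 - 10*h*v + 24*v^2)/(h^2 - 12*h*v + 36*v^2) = (-h + 4*v)/(-h + 6*v)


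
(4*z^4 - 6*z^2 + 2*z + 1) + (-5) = 4*z^4 - 6*z^2 + 2*z - 4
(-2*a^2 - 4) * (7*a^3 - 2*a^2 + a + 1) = -14*a^5 + 4*a^4 - 30*a^3 + 6*a^2 - 4*a - 4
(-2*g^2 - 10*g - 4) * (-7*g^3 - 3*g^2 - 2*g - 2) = 14*g^5 + 76*g^4 + 62*g^3 + 36*g^2 + 28*g + 8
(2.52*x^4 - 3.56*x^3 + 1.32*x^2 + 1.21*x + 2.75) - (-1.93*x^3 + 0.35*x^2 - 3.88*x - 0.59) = 2.52*x^4 - 1.63*x^3 + 0.97*x^2 + 5.09*x + 3.34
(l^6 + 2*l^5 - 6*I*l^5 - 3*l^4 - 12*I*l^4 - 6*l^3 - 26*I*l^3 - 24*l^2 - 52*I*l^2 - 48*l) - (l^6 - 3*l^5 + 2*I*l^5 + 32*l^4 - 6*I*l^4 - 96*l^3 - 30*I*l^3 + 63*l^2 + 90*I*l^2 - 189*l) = 5*l^5 - 8*I*l^5 - 35*l^4 - 6*I*l^4 + 90*l^3 + 4*I*l^3 - 87*l^2 - 142*I*l^2 + 141*l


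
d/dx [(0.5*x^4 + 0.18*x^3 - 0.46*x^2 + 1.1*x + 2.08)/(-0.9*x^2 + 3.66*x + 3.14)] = (-0.9*x^5 + 5.328*x^4 + 7.5976*x^3 + 1.002*x^2 + 0.8552*x - 4.1588)/(0.81*x^4 - 6.588*x^3 + 7.7436*x^2 + 22.9848*x + 9.8596)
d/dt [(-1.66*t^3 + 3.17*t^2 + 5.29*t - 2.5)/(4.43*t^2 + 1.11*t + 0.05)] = (-7.3538*t^4 - 3.6852*t^3 - 20.165*t^2 + 22.467*t + 3.0395)/(19.6249*t^4 + 9.8346*t^3 + 1.6751*t^2 + 0.111*t + 0.0025)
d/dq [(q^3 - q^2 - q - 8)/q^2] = (q^3 + q + 16)/q^3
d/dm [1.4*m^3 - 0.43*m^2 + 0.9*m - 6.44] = 4.2*m^2 - 0.86*m + 0.9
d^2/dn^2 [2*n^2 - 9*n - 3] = 4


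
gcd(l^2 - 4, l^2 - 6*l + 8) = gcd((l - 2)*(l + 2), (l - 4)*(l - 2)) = l - 2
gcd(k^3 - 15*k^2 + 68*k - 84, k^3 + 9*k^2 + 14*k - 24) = 1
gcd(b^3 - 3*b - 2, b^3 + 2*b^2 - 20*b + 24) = b - 2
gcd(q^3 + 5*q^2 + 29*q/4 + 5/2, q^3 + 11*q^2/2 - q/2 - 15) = q + 2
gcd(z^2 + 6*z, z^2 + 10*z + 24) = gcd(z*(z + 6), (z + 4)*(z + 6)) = z + 6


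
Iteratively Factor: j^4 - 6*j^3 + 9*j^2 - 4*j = (j)*(j^3 - 6*j^2 + 9*j - 4) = j*(j - 1)*(j^2 - 5*j + 4) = j*(j - 4)*(j - 1)*(j - 1)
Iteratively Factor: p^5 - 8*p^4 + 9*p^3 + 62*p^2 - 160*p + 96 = (p + 3)*(p^4 - 11*p^3 + 42*p^2 - 64*p + 32) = (p - 4)*(p + 3)*(p^3 - 7*p^2 + 14*p - 8) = (p - 4)^2*(p + 3)*(p^2 - 3*p + 2) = (p - 4)^2*(p - 2)*(p + 3)*(p - 1)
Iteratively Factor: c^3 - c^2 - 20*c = (c + 4)*(c^2 - 5*c) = (c - 5)*(c + 4)*(c)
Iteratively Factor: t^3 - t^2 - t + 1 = (t + 1)*(t^2 - 2*t + 1) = (t - 1)*(t + 1)*(t - 1)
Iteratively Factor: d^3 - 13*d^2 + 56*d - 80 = (d - 5)*(d^2 - 8*d + 16) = (d - 5)*(d - 4)*(d - 4)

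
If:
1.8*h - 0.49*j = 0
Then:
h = 0.272222222222222*j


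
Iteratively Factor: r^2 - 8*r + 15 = (r - 5)*(r - 3)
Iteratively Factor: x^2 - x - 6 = (x + 2)*(x - 3)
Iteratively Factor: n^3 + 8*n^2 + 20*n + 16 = (n + 4)*(n^2 + 4*n + 4) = (n + 2)*(n + 4)*(n + 2)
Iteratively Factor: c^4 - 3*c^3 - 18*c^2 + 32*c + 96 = (c + 3)*(c^3 - 6*c^2 + 32) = (c + 2)*(c + 3)*(c^2 - 8*c + 16) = (c - 4)*(c + 2)*(c + 3)*(c - 4)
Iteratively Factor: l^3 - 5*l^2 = (l)*(l^2 - 5*l) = l^2*(l - 5)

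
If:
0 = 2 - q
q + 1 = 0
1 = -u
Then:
No Solution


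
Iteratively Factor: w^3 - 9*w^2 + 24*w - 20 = (w - 2)*(w^2 - 7*w + 10) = (w - 5)*(w - 2)*(w - 2)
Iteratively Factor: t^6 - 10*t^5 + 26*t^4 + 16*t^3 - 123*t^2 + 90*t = (t - 3)*(t^5 - 7*t^4 + 5*t^3 + 31*t^2 - 30*t) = (t - 3)*(t + 2)*(t^4 - 9*t^3 + 23*t^2 - 15*t) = (t - 3)*(t - 1)*(t + 2)*(t^3 - 8*t^2 + 15*t) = t*(t - 3)*(t - 1)*(t + 2)*(t^2 - 8*t + 15) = t*(t - 5)*(t - 3)*(t - 1)*(t + 2)*(t - 3)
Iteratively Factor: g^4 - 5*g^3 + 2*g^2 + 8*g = (g + 1)*(g^3 - 6*g^2 + 8*g) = (g - 2)*(g + 1)*(g^2 - 4*g) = (g - 4)*(g - 2)*(g + 1)*(g)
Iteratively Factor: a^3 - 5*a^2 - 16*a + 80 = (a - 4)*(a^2 - a - 20) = (a - 4)*(a + 4)*(a - 5)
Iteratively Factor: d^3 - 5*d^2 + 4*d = (d - 4)*(d^2 - d) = (d - 4)*(d - 1)*(d)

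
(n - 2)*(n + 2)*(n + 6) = n^3 + 6*n^2 - 4*n - 24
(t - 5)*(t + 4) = t^2 - t - 20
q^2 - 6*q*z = q*(q - 6*z)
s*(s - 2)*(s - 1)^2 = s^4 - 4*s^3 + 5*s^2 - 2*s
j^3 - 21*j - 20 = (j - 5)*(j + 1)*(j + 4)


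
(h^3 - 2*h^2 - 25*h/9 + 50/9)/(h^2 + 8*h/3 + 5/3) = (3*h^2 - 11*h + 10)/(3*(h + 1))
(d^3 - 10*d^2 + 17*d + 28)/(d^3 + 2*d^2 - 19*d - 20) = (d - 7)/(d + 5)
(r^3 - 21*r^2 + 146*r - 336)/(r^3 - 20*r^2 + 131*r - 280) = (r - 6)/(r - 5)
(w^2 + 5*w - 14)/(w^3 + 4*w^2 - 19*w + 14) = 1/(w - 1)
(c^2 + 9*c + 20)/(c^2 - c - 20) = (c + 5)/(c - 5)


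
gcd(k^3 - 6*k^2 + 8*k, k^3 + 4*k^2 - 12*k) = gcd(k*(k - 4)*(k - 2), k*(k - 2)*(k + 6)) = k^2 - 2*k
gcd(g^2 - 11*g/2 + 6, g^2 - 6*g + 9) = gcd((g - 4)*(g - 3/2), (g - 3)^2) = 1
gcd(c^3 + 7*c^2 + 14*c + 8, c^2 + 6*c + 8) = c^2 + 6*c + 8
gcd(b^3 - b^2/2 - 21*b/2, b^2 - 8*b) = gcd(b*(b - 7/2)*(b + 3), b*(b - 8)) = b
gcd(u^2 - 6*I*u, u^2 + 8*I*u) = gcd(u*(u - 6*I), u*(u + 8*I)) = u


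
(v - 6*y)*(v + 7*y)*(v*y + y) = v^3*y + v^2*y^2 + v^2*y - 42*v*y^3 + v*y^2 - 42*y^3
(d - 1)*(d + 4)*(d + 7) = d^3 + 10*d^2 + 17*d - 28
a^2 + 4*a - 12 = (a - 2)*(a + 6)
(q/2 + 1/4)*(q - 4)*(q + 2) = q^3/2 - 3*q^2/4 - 9*q/2 - 2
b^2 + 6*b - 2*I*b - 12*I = (b + 6)*(b - 2*I)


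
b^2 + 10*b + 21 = (b + 3)*(b + 7)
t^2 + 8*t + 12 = (t + 2)*(t + 6)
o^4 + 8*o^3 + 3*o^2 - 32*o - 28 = (o - 2)*(o + 1)*(o + 2)*(o + 7)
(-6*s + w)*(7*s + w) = -42*s^2 + s*w + w^2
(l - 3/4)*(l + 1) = l^2 + l/4 - 3/4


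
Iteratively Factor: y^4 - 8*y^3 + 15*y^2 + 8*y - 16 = (y - 1)*(y^3 - 7*y^2 + 8*y + 16) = (y - 4)*(y - 1)*(y^2 - 3*y - 4) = (y - 4)^2*(y - 1)*(y + 1)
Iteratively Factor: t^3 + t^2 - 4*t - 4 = (t - 2)*(t^2 + 3*t + 2) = (t - 2)*(t + 2)*(t + 1)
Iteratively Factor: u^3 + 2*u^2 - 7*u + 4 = (u - 1)*(u^2 + 3*u - 4) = (u - 1)^2*(u + 4)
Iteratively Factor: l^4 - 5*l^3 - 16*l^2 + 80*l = (l - 4)*(l^3 - l^2 - 20*l) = l*(l - 4)*(l^2 - l - 20) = l*(l - 5)*(l - 4)*(l + 4)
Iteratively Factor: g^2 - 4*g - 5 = (g - 5)*(g + 1)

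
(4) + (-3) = 1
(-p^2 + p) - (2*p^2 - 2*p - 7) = -3*p^2 + 3*p + 7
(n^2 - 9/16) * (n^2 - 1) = n^4 - 25*n^2/16 + 9/16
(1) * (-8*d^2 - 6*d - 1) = -8*d^2 - 6*d - 1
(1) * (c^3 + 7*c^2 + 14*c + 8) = c^3 + 7*c^2 + 14*c + 8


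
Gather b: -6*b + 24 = 24 - 6*b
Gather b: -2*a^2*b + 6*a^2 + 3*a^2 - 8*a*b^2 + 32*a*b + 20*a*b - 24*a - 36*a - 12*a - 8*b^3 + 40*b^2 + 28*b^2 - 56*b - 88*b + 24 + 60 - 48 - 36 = 9*a^2 - 72*a - 8*b^3 + b^2*(68 - 8*a) + b*(-2*a^2 + 52*a - 144)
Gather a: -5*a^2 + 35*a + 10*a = -5*a^2 + 45*a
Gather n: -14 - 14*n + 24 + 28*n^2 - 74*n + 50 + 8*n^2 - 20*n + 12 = 36*n^2 - 108*n + 72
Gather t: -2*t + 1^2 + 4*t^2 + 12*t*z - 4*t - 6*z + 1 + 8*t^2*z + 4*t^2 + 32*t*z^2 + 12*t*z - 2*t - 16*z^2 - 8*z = t^2*(8*z + 8) + t*(32*z^2 + 24*z - 8) - 16*z^2 - 14*z + 2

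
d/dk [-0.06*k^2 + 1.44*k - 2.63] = 1.44 - 0.12*k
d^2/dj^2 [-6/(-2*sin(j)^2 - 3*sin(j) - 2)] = 6*(-16*sin(j)^4 - 18*sin(j)^3 + 31*sin(j)^2 + 42*sin(j) + 10)/(3*sin(j) - cos(2*j) + 3)^3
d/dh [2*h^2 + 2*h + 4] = 4*h + 2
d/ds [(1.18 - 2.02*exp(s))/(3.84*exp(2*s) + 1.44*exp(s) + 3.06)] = (7.7568*exp(2*s) - 9.0624*exp(s) - 7.8804)*exp(s)/(14.7456*exp(4*s) + 11.0592*exp(3*s) + 25.5744*exp(2*s) + 8.8128*exp(s) + 9.3636)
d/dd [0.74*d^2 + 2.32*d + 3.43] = 1.48*d + 2.32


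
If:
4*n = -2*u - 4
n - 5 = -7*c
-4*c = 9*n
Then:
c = 45/59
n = -20/59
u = -78/59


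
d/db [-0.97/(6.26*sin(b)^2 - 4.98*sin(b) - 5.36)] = (12.1444*sin(b) - 4.8306)*cos(b)/(-6.26*sin(b)^2 + 4.98*sin(b) + 5.36)^2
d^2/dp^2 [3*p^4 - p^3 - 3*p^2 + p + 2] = 36*p^2 - 6*p - 6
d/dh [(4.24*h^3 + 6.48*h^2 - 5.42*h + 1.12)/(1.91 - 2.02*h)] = (-17.1296*h^3 + 11.2056*h^2 + 24.7536*h - 8.0898)/(4.0804*h^2 - 7.7164*h + 3.6481)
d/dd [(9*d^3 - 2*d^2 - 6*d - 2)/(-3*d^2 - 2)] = (-27*d^4 - 72*d^2 - 4*d + 12)/(9*d^4 + 12*d^2 + 4)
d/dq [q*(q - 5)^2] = (q - 5)*(3*q - 5)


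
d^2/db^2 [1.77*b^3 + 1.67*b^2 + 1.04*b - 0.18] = 10.62*b + 3.34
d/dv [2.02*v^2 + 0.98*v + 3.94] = 4.04*v + 0.98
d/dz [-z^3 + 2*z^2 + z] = -3*z^2 + 4*z + 1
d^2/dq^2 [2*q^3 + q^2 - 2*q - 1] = 12*q + 2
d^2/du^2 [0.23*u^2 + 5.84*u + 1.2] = 0.460000000000000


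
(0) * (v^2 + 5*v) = 0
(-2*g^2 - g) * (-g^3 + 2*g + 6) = 2*g^5 + g^4 - 4*g^3 - 14*g^2 - 6*g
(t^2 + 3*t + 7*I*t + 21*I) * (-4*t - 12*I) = -4*t^3 - 12*t^2 - 40*I*t^2 + 84*t - 120*I*t + 252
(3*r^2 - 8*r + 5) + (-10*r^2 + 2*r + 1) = -7*r^2 - 6*r + 6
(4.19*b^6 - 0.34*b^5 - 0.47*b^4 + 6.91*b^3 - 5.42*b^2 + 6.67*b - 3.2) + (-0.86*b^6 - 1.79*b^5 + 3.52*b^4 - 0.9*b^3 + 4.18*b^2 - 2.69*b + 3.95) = 3.33*b^6 - 2.13*b^5 + 3.05*b^4 + 6.01*b^3 - 1.24*b^2 + 3.98*b + 0.75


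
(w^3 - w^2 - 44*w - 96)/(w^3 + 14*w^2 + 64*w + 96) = (w^2 - 5*w - 24)/(w^2 + 10*w + 24)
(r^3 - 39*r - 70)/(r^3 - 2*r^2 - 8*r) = (r^2 - 2*r - 35)/(r*(r - 4))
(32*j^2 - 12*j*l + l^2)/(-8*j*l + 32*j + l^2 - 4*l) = (-4*j + l)/(l - 4)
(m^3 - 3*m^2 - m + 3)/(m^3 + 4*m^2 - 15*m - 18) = (m - 1)/(m + 6)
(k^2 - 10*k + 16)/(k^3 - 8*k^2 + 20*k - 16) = (k - 8)/(k^2 - 6*k + 8)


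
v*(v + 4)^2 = v^3 + 8*v^2 + 16*v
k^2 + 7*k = k*(k + 7)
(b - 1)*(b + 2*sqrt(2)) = b^2 - b + 2*sqrt(2)*b - 2*sqrt(2)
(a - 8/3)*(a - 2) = a^2 - 14*a/3 + 16/3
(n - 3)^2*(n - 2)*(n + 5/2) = n^4 - 11*n^3/2 + n^2 + 69*n/2 - 45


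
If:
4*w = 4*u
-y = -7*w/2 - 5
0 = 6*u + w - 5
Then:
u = 5/7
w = 5/7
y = 15/2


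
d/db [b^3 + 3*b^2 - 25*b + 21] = 3*b^2 + 6*b - 25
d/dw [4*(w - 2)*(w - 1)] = 8*w - 12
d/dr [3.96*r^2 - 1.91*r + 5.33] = 7.92*r - 1.91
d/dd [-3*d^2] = -6*d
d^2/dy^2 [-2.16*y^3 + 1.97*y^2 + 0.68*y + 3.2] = 3.94 - 12.96*y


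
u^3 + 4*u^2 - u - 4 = (u - 1)*(u + 1)*(u + 4)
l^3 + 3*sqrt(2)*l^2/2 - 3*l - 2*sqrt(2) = (l - sqrt(2))*(l + sqrt(2)/2)*(l + 2*sqrt(2))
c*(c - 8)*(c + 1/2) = c^3 - 15*c^2/2 - 4*c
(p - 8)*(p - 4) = p^2 - 12*p + 32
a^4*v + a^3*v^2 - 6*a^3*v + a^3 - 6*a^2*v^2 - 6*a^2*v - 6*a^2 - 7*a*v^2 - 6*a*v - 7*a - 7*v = (a - 7)*(a + 1)*(a + v)*(a*v + 1)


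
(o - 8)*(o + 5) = o^2 - 3*o - 40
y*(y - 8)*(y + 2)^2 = y^4 - 4*y^3 - 28*y^2 - 32*y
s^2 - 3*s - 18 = (s - 6)*(s + 3)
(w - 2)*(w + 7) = w^2 + 5*w - 14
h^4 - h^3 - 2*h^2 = h^2*(h - 2)*(h + 1)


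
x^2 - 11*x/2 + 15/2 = (x - 3)*(x - 5/2)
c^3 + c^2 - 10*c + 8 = (c - 2)*(c - 1)*(c + 4)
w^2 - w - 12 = (w - 4)*(w + 3)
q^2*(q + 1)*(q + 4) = q^4 + 5*q^3 + 4*q^2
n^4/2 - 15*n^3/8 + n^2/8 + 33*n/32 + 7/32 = (n/2 + 1/4)*(n - 7/2)*(n - 1)*(n + 1/4)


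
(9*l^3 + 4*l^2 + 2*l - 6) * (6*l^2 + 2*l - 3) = 54*l^5 + 42*l^4 - 7*l^3 - 44*l^2 - 18*l + 18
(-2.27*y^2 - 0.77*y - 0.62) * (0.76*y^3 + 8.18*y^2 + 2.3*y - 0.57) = -1.7252*y^5 - 19.1538*y^4 - 11.9908*y^3 - 5.5487*y^2 - 0.9871*y + 0.3534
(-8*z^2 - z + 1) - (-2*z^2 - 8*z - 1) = -6*z^2 + 7*z + 2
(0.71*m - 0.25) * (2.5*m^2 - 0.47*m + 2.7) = 1.775*m^3 - 0.9587*m^2 + 2.0345*m - 0.675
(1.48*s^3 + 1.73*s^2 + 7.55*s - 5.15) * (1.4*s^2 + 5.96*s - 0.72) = 2.072*s^5 + 11.2428*s^4 + 19.8152*s^3 + 36.5424*s^2 - 36.13*s + 3.708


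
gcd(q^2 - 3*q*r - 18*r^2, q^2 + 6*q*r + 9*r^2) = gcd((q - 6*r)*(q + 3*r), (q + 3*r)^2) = q + 3*r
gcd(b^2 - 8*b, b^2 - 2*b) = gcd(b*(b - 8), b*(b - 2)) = b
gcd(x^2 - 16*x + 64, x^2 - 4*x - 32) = x - 8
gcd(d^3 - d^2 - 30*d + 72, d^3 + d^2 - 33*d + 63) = d - 3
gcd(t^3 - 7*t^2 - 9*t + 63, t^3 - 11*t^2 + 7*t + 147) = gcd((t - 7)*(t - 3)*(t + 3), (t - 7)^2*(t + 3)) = t^2 - 4*t - 21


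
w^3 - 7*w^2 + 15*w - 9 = (w - 3)^2*(w - 1)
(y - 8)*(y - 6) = y^2 - 14*y + 48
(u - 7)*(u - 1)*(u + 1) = u^3 - 7*u^2 - u + 7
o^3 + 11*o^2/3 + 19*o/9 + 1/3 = (o + 1/3)^2*(o + 3)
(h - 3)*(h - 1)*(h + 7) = h^3 + 3*h^2 - 25*h + 21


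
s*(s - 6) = s^2 - 6*s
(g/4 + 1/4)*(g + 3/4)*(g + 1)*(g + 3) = g^4/4 + 23*g^3/16 + 43*g^2/16 + 33*g/16 + 9/16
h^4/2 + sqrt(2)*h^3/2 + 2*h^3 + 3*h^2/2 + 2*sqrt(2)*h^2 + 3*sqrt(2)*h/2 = h*(h/2 + 1/2)*(h + 3)*(h + sqrt(2))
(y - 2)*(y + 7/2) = y^2 + 3*y/2 - 7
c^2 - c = c*(c - 1)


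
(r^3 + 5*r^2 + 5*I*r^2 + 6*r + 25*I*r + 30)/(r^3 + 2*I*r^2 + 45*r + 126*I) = (r^2 + r*(5 - I) - 5*I)/(r^2 - 4*I*r + 21)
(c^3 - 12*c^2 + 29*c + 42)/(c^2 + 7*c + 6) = (c^2 - 13*c + 42)/(c + 6)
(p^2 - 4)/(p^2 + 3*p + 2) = (p - 2)/(p + 1)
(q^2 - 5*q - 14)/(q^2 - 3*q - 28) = (q + 2)/(q + 4)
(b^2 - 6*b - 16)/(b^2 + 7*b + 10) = (b - 8)/(b + 5)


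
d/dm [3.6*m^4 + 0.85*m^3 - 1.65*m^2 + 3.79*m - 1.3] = 14.4*m^3 + 2.55*m^2 - 3.3*m + 3.79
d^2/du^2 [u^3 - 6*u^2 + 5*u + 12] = 6*u - 12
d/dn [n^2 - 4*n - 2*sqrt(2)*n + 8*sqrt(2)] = 2*n - 4 - 2*sqrt(2)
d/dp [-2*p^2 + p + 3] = 1 - 4*p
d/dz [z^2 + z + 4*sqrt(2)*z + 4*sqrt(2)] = 2*z + 1 + 4*sqrt(2)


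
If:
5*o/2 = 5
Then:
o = 2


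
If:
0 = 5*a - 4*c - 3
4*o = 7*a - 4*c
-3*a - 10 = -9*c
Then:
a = 67/33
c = 59/33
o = 233/132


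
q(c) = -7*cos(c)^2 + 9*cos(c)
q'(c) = 14*sin(c)*cos(c) - 9*sin(c) = (14*cos(c) - 9)*sin(c)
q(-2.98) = -15.70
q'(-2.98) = 3.67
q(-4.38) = -3.68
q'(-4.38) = -12.83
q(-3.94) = -9.69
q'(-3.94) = -13.44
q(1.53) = 0.36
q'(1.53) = -8.42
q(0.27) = 2.17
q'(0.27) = 1.20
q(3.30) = -15.71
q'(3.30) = 3.60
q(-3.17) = -15.99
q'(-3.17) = -0.65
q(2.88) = -15.23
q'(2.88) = -5.83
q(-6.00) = 2.19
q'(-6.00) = 1.24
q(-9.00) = -14.01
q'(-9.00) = 8.97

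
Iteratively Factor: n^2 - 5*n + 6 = (n - 3)*(n - 2)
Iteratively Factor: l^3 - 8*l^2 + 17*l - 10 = (l - 2)*(l^2 - 6*l + 5) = (l - 5)*(l - 2)*(l - 1)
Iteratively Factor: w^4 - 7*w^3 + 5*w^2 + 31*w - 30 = (w - 1)*(w^3 - 6*w^2 - w + 30) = (w - 3)*(w - 1)*(w^2 - 3*w - 10) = (w - 5)*(w - 3)*(w - 1)*(w + 2)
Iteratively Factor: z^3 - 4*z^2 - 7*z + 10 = (z + 2)*(z^2 - 6*z + 5) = (z - 5)*(z + 2)*(z - 1)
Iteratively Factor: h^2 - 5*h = (h)*(h - 5)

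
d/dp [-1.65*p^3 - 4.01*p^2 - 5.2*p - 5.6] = -4.95*p^2 - 8.02*p - 5.2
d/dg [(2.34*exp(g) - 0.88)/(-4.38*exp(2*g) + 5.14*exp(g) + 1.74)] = (10.2492*exp(2*g) - 7.7088*exp(g) + 8.5948)*exp(g)/(19.1844*exp(4*g) - 45.0264*exp(3*g) + 11.1772*exp(2*g) + 17.8872*exp(g) + 3.0276)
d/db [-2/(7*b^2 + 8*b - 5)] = 4*(7*b + 4)/(7*b^2 + 8*b - 5)^2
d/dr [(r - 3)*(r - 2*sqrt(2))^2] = (r - 2*sqrt(2))*(3*r - 6 - 2*sqrt(2))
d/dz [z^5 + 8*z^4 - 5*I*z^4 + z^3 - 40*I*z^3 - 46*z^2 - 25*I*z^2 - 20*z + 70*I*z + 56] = 5*z^4 + z^3*(32 - 20*I) + z^2*(3 - 120*I) + z*(-92 - 50*I) - 20 + 70*I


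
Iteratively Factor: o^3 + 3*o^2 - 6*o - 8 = (o + 1)*(o^2 + 2*o - 8) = (o + 1)*(o + 4)*(o - 2)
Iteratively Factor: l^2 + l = (l)*(l + 1)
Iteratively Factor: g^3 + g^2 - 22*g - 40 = (g + 2)*(g^2 - g - 20) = (g - 5)*(g + 2)*(g + 4)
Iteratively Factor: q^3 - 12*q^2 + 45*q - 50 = (q - 5)*(q^2 - 7*q + 10) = (q - 5)^2*(q - 2)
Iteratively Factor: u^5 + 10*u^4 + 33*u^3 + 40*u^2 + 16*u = (u + 4)*(u^4 + 6*u^3 + 9*u^2 + 4*u) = u*(u + 4)*(u^3 + 6*u^2 + 9*u + 4) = u*(u + 1)*(u + 4)*(u^2 + 5*u + 4) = u*(u + 1)^2*(u + 4)*(u + 4)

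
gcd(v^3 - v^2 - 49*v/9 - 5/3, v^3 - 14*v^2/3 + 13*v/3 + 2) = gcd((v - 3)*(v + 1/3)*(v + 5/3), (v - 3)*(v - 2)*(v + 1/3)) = v^2 - 8*v/3 - 1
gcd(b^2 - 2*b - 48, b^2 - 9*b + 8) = b - 8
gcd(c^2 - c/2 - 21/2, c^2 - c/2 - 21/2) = c^2 - c/2 - 21/2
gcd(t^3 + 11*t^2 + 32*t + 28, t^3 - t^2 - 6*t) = t + 2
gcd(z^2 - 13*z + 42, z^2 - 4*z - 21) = z - 7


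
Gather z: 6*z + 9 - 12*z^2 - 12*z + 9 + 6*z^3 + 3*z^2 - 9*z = 6*z^3 - 9*z^2 - 15*z + 18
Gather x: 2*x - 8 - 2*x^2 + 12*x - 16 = -2*x^2 + 14*x - 24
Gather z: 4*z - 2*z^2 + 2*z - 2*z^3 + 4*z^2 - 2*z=-2*z^3 + 2*z^2 + 4*z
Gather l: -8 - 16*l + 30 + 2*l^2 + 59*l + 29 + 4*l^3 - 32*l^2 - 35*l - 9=4*l^3 - 30*l^2 + 8*l + 42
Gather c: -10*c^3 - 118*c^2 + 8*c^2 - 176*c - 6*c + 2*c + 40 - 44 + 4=-10*c^3 - 110*c^2 - 180*c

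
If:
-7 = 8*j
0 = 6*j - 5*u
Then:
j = -7/8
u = -21/20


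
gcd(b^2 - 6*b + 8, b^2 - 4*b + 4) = b - 2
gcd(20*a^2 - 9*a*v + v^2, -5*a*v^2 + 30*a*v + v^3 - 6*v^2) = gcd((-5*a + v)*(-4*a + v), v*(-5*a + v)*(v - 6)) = -5*a + v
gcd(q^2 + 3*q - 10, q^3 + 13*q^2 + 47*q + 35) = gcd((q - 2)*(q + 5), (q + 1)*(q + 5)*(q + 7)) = q + 5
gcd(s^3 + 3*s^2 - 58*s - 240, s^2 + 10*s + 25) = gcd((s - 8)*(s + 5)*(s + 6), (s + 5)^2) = s + 5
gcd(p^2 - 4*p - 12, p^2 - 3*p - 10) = p + 2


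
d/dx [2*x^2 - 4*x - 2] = 4*x - 4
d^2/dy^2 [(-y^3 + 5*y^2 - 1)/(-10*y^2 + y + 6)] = 2*(11*y^3 - 582*y^2 + 78*y - 119)/(1000*y^6 - 300*y^5 - 1770*y^4 + 359*y^3 + 1062*y^2 - 108*y - 216)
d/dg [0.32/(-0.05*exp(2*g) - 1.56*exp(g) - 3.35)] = (0.032*exp(g) + 0.4992)*exp(g)/(0.05*exp(2*g) + 1.56*exp(g) + 3.35)^2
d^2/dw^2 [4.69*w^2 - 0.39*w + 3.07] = 9.38000000000000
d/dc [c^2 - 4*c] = 2*c - 4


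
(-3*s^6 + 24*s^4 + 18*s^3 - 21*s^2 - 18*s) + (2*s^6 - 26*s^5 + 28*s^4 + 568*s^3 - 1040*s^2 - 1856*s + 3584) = -s^6 - 26*s^5 + 52*s^4 + 586*s^3 - 1061*s^2 - 1874*s + 3584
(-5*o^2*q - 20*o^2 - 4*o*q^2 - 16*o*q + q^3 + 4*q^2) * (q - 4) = -5*o^2*q^2 + 80*o^2 - 4*o*q^3 + 64*o*q + q^4 - 16*q^2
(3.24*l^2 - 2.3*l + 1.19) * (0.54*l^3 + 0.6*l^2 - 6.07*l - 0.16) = 1.7496*l^5 + 0.702*l^4 - 20.4042*l^3 + 14.1566*l^2 - 6.8553*l - 0.1904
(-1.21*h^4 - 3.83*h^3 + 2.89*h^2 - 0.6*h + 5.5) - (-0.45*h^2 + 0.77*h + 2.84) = -1.21*h^4 - 3.83*h^3 + 3.34*h^2 - 1.37*h + 2.66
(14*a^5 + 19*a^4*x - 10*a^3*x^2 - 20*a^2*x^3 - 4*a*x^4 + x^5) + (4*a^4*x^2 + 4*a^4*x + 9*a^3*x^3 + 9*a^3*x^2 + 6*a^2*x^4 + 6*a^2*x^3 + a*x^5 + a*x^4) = 14*a^5 + 4*a^4*x^2 + 23*a^4*x + 9*a^3*x^3 - a^3*x^2 + 6*a^2*x^4 - 14*a^2*x^3 + a*x^5 - 3*a*x^4 + x^5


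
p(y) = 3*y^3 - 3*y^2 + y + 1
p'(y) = 9*y^2 - 6*y + 1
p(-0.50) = -0.62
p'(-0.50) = 6.25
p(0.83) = 1.48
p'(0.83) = 2.22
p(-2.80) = -91.18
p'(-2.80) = 88.36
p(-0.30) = 0.35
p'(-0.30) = 3.61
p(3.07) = 62.60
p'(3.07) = 67.40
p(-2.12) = -43.19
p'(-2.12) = 54.17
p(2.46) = 29.97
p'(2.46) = 40.70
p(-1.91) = -32.76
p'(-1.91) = 45.29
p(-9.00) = -2438.00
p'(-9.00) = 784.00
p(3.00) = 58.00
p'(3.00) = 64.00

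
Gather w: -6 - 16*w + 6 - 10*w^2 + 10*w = -10*w^2 - 6*w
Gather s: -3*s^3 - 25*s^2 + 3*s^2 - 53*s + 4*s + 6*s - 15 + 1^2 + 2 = -3*s^3 - 22*s^2 - 43*s - 12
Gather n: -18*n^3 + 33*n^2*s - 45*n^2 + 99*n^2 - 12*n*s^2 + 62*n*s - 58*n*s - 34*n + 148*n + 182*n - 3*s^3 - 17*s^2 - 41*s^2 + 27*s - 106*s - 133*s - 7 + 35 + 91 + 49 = -18*n^3 + n^2*(33*s + 54) + n*(-12*s^2 + 4*s + 296) - 3*s^3 - 58*s^2 - 212*s + 168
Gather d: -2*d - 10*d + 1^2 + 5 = 6 - 12*d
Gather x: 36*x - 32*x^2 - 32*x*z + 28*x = -32*x^2 + x*(64 - 32*z)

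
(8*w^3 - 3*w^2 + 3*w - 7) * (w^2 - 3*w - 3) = 8*w^5 - 27*w^4 - 12*w^3 - 7*w^2 + 12*w + 21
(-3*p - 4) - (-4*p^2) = 4*p^2 - 3*p - 4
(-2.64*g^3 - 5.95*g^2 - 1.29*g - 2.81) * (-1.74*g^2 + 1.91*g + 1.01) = 4.5936*g^5 + 5.3106*g^4 - 11.7863*g^3 - 3.584*g^2 - 6.67*g - 2.8381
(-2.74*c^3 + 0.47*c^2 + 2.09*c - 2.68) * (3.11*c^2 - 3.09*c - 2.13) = -8.5214*c^5 + 9.9283*c^4 + 10.8838*c^3 - 15.794*c^2 + 3.8295*c + 5.7084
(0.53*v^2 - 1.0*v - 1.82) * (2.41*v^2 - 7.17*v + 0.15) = 1.2773*v^4 - 6.2101*v^3 + 2.8633*v^2 + 12.8994*v - 0.273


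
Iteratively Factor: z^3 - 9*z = (z - 3)*(z^2 + 3*z) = (z - 3)*(z + 3)*(z)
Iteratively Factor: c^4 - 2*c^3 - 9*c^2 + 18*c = (c - 2)*(c^3 - 9*c) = c*(c - 2)*(c^2 - 9) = c*(c - 2)*(c + 3)*(c - 3)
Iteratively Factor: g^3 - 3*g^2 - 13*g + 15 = (g + 3)*(g^2 - 6*g + 5) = (g - 1)*(g + 3)*(g - 5)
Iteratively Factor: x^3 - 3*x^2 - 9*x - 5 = (x - 5)*(x^2 + 2*x + 1) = (x - 5)*(x + 1)*(x + 1)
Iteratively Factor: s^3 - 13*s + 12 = (s + 4)*(s^2 - 4*s + 3) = (s - 1)*(s + 4)*(s - 3)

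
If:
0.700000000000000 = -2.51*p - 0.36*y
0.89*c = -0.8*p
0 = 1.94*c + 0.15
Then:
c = -0.08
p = 0.09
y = -2.54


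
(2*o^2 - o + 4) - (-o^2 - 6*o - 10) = 3*o^2 + 5*o + 14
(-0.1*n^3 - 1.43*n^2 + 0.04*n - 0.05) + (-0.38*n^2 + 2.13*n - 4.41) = -0.1*n^3 - 1.81*n^2 + 2.17*n - 4.46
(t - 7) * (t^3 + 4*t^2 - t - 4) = t^4 - 3*t^3 - 29*t^2 + 3*t + 28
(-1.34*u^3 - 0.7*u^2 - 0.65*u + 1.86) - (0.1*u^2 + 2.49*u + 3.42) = -1.34*u^3 - 0.8*u^2 - 3.14*u - 1.56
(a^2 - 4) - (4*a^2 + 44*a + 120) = -3*a^2 - 44*a - 124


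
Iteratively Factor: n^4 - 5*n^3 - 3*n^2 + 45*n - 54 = (n + 3)*(n^3 - 8*n^2 + 21*n - 18) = (n - 2)*(n + 3)*(n^2 - 6*n + 9) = (n - 3)*(n - 2)*(n + 3)*(n - 3)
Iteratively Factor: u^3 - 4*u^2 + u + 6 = (u - 2)*(u^2 - 2*u - 3) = (u - 2)*(u + 1)*(u - 3)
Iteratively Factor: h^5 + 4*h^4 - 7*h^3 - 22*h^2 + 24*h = (h + 3)*(h^4 + h^3 - 10*h^2 + 8*h) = (h + 3)*(h + 4)*(h^3 - 3*h^2 + 2*h) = (h - 1)*(h + 3)*(h + 4)*(h^2 - 2*h) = (h - 2)*(h - 1)*(h + 3)*(h + 4)*(h)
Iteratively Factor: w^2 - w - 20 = (w + 4)*(w - 5)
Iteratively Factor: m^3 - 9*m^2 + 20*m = (m)*(m^2 - 9*m + 20) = m*(m - 4)*(m - 5)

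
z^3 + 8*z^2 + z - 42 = (z - 2)*(z + 3)*(z + 7)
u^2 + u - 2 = (u - 1)*(u + 2)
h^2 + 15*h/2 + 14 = (h + 7/2)*(h + 4)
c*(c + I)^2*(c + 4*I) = c^4 + 6*I*c^3 - 9*c^2 - 4*I*c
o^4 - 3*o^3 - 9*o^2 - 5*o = o*(o - 5)*(o + 1)^2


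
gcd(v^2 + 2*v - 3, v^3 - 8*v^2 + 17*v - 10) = v - 1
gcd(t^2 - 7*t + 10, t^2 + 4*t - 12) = t - 2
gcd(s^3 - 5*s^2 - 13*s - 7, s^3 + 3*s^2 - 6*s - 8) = s + 1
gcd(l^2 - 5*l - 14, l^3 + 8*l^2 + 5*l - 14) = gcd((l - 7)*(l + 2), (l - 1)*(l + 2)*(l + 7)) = l + 2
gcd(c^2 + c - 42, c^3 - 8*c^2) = 1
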